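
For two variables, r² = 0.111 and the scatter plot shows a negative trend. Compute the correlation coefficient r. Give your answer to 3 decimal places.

|r| = √0.111 = 0.333
The association is negative, so r = −0.333.

-0.333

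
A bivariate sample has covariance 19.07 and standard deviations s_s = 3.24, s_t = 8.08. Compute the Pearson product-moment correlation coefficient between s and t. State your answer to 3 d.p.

r = Cov(s,t) / (s_s · s_t) = 19.07 / (3.24 × 8.08)
  = 19.07 / 26.1792 ≈ 0.728

0.728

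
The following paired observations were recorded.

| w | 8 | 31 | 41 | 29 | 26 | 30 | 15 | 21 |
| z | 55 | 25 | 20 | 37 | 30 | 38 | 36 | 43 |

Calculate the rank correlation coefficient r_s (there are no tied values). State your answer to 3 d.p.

-0.714

Rank w: 1, 7, 8, 5, 4, 6, 2, 3
Rank z: 8, 2, 1, 5, 3, 6, 4, 7
d = rank(w) − rank(z): -7, 5, 7, 0, 1, 0, -2, -4; Σd² = 144
ρ = 1 − 6Σd² / [n(n²−1)] = 1 − 6×144 / (8×63) = 1 − 864/504 ≈ -0.714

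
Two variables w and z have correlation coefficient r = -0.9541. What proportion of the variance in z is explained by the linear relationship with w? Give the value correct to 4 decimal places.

0.9103

r² = (-0.9541)² = 0.9103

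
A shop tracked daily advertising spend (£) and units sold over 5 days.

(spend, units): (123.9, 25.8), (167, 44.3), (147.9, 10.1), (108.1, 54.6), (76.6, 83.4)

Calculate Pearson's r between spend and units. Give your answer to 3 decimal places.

n = 5, Σx = 623.5, Σy = 218.2, Σx² = 82667.79, Σy² = 12666.86, Σxy = 24379.21
nΣxy − ΣxΣy = 121896.05 − 136047.7 = -14151.65
nΣx² − (Σx)² = 413338.95 − 388752.25 = 24586.7; nΣy² − (Σy)² = 63334.3 − 47611.24 = 15723.06
r = -14151.65 / √(24586.7 × 15723.06) = -14151.65 / 19661.5910 ≈ -0.720

-0.720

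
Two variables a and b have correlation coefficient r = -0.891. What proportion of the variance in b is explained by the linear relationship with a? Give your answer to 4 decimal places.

r² = (-0.891)² = 0.7939

0.7939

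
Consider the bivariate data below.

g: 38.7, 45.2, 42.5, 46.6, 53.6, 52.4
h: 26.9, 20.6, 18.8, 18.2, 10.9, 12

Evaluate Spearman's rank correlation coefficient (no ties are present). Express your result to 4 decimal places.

-0.9429

Rank g: 1, 3, 2, 4, 6, 5
Rank h: 6, 5, 4, 3, 1, 2
d = rank(g) − rank(h): -5, -2, -2, 1, 5, 3; Σd² = 68
ρ = 1 − 6Σd² / [n(n²−1)] = 1 − 6×68 / (6×35) = 1 − 408/210 ≈ -0.9429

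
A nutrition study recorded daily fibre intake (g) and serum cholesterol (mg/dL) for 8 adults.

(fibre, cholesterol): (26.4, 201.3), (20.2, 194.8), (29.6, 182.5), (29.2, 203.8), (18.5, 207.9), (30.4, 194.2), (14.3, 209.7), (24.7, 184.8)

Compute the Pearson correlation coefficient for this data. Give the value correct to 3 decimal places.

n = 8, Σx = 193.3, Σy = 1579, Σx² = 4914.79, Σy² = 312370.6, Σxy = 37915.34
nΣxy − ΣxΣy = 303322.72 − 305220.7 = -1897.98
nΣx² − (Σx)² = 39318.32 − 37364.89 = 1953.43; nΣy² − (Σy)² = 2498964.8 − 2493241 = 5723.8
r = -1897.98 / √(1953.43 × 5723.8) = -1897.98 / 3343.8066 ≈ -0.568

-0.568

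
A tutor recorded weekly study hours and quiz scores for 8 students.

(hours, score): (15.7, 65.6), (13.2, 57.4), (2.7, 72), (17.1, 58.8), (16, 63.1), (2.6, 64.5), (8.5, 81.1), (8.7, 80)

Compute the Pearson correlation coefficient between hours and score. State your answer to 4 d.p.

n = 8, Σx = 84.5, Σy = 542.5, Σx² = 1131.13, Σy² = 37358.63, Σxy = 5550.13
nΣxy − ΣxΣy = 44401.04 − 45841.25 = -1440.21
nΣx² − (Σx)² = 9049.04 − 7140.25 = 1908.79; nΣy² − (Σy)² = 298869.04 − 294306.25 = 4562.79
r = -1440.21 / √(1908.79 × 4562.79) = -1440.21 / 2951.1706 ≈ -0.4880

-0.4880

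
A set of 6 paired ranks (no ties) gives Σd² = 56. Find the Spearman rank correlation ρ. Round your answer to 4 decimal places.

ρ = 1 − 6Σd² / [n(n²−1)] = 1 − 6×56 / (6×35)
  = 1 − 336/210 = 1 − 1.60000 ≈ -0.6000

-0.6000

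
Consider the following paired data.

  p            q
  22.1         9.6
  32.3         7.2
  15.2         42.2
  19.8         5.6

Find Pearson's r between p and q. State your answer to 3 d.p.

-0.652

n = 4, Σp = 89.4, Σq = 64.6, Σp² = 2154.78, Σq² = 1956.2, Σpq = 1197.04
nΣpq − ΣpΣq = 4788.16 − 5775.24 = -987.08
nΣp² − (Σp)² = 8619.12 − 7992.36 = 626.76; nΣq² − (Σq)² = 7824.8 − 4173.16 = 3651.64
r = -987.08 / √(626.76 × 3651.64) = -987.08 / 1512.8456 ≈ -0.652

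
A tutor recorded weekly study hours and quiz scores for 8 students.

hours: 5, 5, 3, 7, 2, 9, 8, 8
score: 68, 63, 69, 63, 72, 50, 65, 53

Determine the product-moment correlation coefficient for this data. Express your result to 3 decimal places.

-0.836

n = 8, Σx = 47, Σy = 503, Σx² = 321, Σy² = 32041, Σxy = 2841
nΣxy − ΣxΣy = 22728 − 23641 = -913
nΣx² − (Σx)² = 2568 − 2209 = 359; nΣy² − (Σy)² = 256328 − 253009 = 3319
r = -913 / √(359 × 3319) = -913 / 1091.5681 ≈ -0.836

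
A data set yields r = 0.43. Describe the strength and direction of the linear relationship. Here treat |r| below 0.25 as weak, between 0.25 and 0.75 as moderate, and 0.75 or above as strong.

r = 0.43 > 0 so the relationship is positive.
|r| = 0.43, which falls in the moderate range.

moderate positive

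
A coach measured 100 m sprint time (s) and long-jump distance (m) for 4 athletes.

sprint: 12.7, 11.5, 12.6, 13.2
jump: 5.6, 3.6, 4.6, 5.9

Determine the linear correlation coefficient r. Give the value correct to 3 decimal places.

0.941

n = 4, Σx = 50, Σy = 19.7, Σx² = 626.54, Σy² = 100.29, Σxy = 248.36
nΣxy − ΣxΣy = 993.44 − 985 = 8.44
nΣx² − (Σx)² = 2506.16 − 2500 = 6.16; nΣy² − (Σy)² = 401.16 − 388.09 = 13.07
r = 8.44 / √(6.16 × 13.07) = 8.44 / 8.9728 ≈ 0.941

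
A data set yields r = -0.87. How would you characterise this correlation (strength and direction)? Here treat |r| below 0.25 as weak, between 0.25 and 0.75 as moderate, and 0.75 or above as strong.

strong negative

r = -0.87 < 0 so the relationship is negative.
|r| = 0.87, which falls in the strong range.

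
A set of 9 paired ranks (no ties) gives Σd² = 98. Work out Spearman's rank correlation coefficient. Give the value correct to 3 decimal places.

ρ = 1 − 6Σd² / [n(n²−1)] = 1 − 6×98 / (9×80)
  = 1 − 588/720 = 1 − 0.8167 ≈ 0.183

0.183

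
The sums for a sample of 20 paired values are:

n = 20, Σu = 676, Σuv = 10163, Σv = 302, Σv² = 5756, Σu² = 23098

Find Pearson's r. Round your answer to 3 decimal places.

-0.082

r = (nΣuv − ΣuΣv) / √[(nΣu² − (Σu)²)(nΣv² − (Σv)²)]
Numerator: 20×10163 − 676×302 = -892
Denominator: √[(461960 − 456976)(115120 − 91204)] = √[4984 × 23916] = 10917.7536
r = -892 / 10917.7536 ≈ -0.082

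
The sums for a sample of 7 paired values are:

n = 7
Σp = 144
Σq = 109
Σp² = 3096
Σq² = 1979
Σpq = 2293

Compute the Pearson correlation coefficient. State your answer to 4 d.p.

r = (nΣpq − ΣpΣq) / √[(nΣp² − (Σp)²)(nΣq² − (Σq)²)]
Numerator: 7×2293 − 144×109 = 355
Denominator: √[(21672 − 20736)(13853 − 11881)] = √[936 × 1972] = 1358.5993
r = 355 / 1358.5993 ≈ 0.2613

0.2613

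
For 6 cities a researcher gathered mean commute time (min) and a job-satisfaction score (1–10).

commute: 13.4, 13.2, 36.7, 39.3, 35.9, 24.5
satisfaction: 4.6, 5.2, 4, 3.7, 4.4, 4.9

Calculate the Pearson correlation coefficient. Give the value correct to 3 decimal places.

-0.832

n = 6, Σx = 163, Σy = 26.8, Σx² = 5134.24, Σy² = 121.26, Σxy = 700.5
nΣxy − ΣxΣy = 4203 − 4368.4 = -165.4
nΣx² − (Σx)² = 30805.44 − 26569 = 4236.44; nΣy² − (Σy)² = 727.56 − 718.24 = 9.32
r = -165.4 / √(4236.44 × 9.32) = -165.4 / 198.7049 ≈ -0.832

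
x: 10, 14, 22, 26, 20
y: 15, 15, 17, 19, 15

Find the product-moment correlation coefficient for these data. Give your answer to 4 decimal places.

n = 5, Σx = 92, Σy = 81, Σx² = 1856, Σy² = 1325, Σxy = 1528
nΣxy − ΣxΣy = 7640 − 7452 = 188
nΣx² − (Σx)² = 9280 − 8464 = 816; nΣy² − (Σy)² = 6625 − 6561 = 64
r = 188 / √(816 × 64) = 188 / 228.5257 ≈ 0.8227

0.8227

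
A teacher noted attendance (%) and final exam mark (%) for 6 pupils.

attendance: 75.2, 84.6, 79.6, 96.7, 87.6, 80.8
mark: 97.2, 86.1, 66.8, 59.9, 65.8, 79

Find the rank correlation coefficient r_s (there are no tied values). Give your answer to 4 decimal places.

-0.7714

Rank attendance: 1, 4, 2, 6, 5, 3
Rank mark: 6, 5, 3, 1, 2, 4
d = rank(attendance) − rank(mark): -5, -1, -1, 5, 3, -1; Σd² = 62
ρ = 1 − 6Σd² / [n(n²−1)] = 1 − 6×62 / (6×35) = 1 − 372/210 ≈ -0.7714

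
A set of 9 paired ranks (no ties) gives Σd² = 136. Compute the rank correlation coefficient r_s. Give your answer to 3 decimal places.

ρ = 1 − 6Σd² / [n(n²−1)] = 1 − 6×136 / (9×80)
  = 1 − 816/720 = 1 − 1.1333 ≈ -0.133

-0.133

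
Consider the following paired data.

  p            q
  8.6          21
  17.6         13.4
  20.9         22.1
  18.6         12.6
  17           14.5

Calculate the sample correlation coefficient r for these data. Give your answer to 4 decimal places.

n = 5, Σp = 82.7, Σq = 83.6, Σp² = 1455.49, Σq² = 1477.98, Σpq = 1359.19
nΣpq − ΣpΣq = 6795.95 − 6913.72 = -117.77
nΣp² − (Σp)² = 7277.45 − 6839.29 = 438.16; nΣq² − (Σq)² = 7389.9 − 6988.96 = 400.94
r = -117.77 / √(438.16 × 400.94) = -117.77 / 419.1371 ≈ -0.2810

-0.2810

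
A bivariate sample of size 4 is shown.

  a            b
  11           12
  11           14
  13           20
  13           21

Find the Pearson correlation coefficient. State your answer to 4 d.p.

0.9785

n = 4, Σa = 48, Σb = 67, Σa² = 580, Σb² = 1181, Σab = 819
nΣab − ΣaΣb = 3276 − 3216 = 60
nΣa² − (Σa)² = 2320 − 2304 = 16; nΣb² − (Σb)² = 4724 − 4489 = 235
r = 60 / √(16 × 235) = 60 / 61.3188 ≈ 0.9785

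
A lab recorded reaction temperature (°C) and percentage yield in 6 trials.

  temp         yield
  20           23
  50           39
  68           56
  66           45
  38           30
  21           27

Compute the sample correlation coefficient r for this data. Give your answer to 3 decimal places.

0.952

n = 6, Σx = 263, Σy = 220, Σx² = 13765, Σy² = 8840, Σxy = 10895
nΣxy − ΣxΣy = 65370 − 57860 = 7510
nΣx² − (Σx)² = 82590 − 69169 = 13421; nΣy² − (Σy)² = 53040 − 48400 = 4640
r = 7510 / √(13421 × 4640) = 7510 / 7891.3522 ≈ 0.952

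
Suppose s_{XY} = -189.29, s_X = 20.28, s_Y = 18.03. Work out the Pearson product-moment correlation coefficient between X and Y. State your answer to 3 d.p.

r = Cov(X,Y) / (s_X · s_Y) = -189.29 / (20.28 × 18.03)
  = -189.29 / 365.6484 ≈ -0.518

-0.518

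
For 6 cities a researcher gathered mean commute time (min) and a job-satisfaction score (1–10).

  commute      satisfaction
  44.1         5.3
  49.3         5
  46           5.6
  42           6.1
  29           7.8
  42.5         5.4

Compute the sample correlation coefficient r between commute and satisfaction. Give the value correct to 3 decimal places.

-0.960

n = 6, Σx = 252.9, Σy = 35.2, Σx² = 10902.55, Σy² = 211.66, Σxy = 1449.73
nΣxy − ΣxΣy = 8698.38 − 8902.08 = -203.7
nΣx² − (Σx)² = 65415.3 − 63958.41 = 1456.89; nΣy² − (Σy)² = 1269.96 − 1239.04 = 30.92
r = -203.7 / √(1456.89 × 30.92) = -203.7 / 212.2429 ≈ -0.960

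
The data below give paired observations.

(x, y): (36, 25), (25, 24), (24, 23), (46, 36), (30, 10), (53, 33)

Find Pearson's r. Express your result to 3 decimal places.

0.694

n = 6, Σx = 214, Σy = 151, Σx² = 8322, Σy² = 4215, Σxy = 5757
nΣxy − ΣxΣy = 34542 − 32314 = 2228
nΣx² − (Σx)² = 49932 − 45796 = 4136; nΣy² − (Σy)² = 25290 − 22801 = 2489
r = 2228 / √(4136 × 2489) = 2228 / 3208.5049 ≈ 0.694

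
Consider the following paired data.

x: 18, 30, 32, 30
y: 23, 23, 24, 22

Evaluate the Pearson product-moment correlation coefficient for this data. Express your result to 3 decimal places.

n = 4, Σx = 110, Σy = 92, Σx² = 3148, Σy² = 2118, Σxy = 2532
nΣxy − ΣxΣy = 10128 − 10120 = 8
nΣx² − (Σx)² = 12592 − 12100 = 492; nΣy² − (Σy)² = 8472 − 8464 = 8
r = 8 / √(492 × 8) = 8 / 62.7375 ≈ 0.128

0.128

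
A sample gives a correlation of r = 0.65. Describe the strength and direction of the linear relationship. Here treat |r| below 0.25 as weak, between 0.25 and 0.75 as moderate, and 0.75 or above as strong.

r = 0.65 > 0 so the relationship is positive.
|r| = 0.65, which falls in the moderate range.

moderate positive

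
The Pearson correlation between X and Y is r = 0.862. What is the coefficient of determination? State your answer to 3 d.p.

0.743

r² = (0.862)² = 0.743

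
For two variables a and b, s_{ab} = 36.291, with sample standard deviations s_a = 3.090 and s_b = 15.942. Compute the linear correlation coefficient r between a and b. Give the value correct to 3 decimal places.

r = Cov(a,b) / (s_a · s_b) = 36.291 / (3.090 × 15.942)
  = 36.291 / 49.2608 ≈ 0.737

0.737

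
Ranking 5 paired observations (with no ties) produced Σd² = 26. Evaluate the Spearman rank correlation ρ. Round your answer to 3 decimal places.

ρ = 1 − 6Σd² / [n(n²−1)] = 1 − 6×26 / (5×24)
  = 1 − 156/120 = 1 − 1.3000 ≈ -0.300

-0.300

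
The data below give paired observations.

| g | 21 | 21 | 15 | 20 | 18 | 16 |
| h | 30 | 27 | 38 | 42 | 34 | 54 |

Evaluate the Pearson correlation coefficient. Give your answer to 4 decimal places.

n = 6, Σg = 111, Σh = 225, Σg² = 2087, Σh² = 8909, Σgh = 4083
nΣgh − ΣgΣh = 24498 − 24975 = -477
nΣg² − (Σg)² = 12522 − 12321 = 201; nΣh² − (Σh)² = 53454 − 50625 = 2829
r = -477 / √(201 × 2829) = -477 / 754.0749 ≈ -0.6326

-0.6326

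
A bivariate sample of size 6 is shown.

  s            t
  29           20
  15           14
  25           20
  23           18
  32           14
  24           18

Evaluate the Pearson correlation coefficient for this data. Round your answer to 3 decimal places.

0.235

n = 6, Σs = 148, Σt = 104, Σs² = 3820, Σt² = 1840, Σst = 2584
nΣst − ΣsΣt = 15504 − 15392 = 112
nΣs² − (Σs)² = 22920 − 21904 = 1016; nΣt² − (Σt)² = 11040 − 10816 = 224
r = 112 / √(1016 × 224) = 112 / 477.0576 ≈ 0.235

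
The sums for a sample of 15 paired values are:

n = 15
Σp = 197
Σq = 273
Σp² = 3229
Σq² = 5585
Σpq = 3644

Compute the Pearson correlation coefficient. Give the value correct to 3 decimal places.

r = (nΣpq − ΣpΣq) / √[(nΣp² − (Σp)²)(nΣq² − (Σq)²)]
Numerator: 15×3644 − 197×273 = 879
Denominator: √[(48435 − 38809)(83775 − 74529)] = √[9626 × 9246] = 9434.0869
r = 879 / 9434.0869 ≈ 0.093

0.093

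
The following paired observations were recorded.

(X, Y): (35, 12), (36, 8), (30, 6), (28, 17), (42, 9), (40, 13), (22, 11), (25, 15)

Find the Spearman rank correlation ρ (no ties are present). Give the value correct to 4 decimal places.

-0.3095

Rank X: 5, 6, 4, 3, 8, 7, 1, 2
Rank Y: 5, 2, 1, 8, 3, 6, 4, 7
d = rank(X) − rank(Y): 0, 4, 3, -5, 5, 1, -3, -5; Σd² = 110
ρ = 1 − 6Σd² / [n(n²−1)] = 1 − 6×110 / (8×63) = 1 − 660/504 ≈ -0.3095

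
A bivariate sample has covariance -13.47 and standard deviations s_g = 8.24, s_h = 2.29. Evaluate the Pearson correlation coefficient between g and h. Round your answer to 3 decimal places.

-0.714

r = Cov(g,h) / (s_g · s_h) = -13.47 / (8.24 × 2.29)
  = -13.47 / 18.8696 ≈ -0.714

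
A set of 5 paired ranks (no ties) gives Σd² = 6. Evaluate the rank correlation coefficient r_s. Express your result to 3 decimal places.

ρ = 1 − 6Σd² / [n(n²−1)] = 1 − 6×6 / (5×24)
  = 1 − 36/120 = 1 − 0.3000 ≈ 0.700

0.700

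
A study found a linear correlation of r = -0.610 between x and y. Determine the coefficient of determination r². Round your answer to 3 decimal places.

0.372

r² = (-0.610)² = 0.372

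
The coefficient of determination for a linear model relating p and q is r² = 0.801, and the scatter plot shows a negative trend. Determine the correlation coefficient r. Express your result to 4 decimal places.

|r| = √0.801 = 0.8950
The association is negative, so r = −0.8950.

-0.8950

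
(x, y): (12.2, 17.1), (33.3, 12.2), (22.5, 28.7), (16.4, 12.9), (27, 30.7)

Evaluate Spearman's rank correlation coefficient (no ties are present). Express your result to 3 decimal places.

-0.100

Rank x: 1, 5, 3, 2, 4
Rank y: 3, 1, 4, 2, 5
d = rank(x) − rank(y): -2, 4, -1, 0, -1; Σd² = 22
ρ = 1 − 6Σd² / [n(n²−1)] = 1 − 6×22 / (5×24) = 1 − 132/120 ≈ -0.100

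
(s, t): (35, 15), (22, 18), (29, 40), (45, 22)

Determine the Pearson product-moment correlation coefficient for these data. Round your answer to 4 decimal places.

-0.1229

n = 4, Σs = 131, Σt = 95, Σs² = 4575, Σt² = 2633, Σst = 3071
nΣst − ΣsΣt = 12284 − 12445 = -161
nΣs² − (Σs)² = 18300 − 17161 = 1139; nΣt² − (Σt)² = 10532 − 9025 = 1507
r = -161 / √(1139 × 1507) = -161 / 1310.1424 ≈ -0.1229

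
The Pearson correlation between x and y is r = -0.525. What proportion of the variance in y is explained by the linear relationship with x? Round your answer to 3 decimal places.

0.276

r² = (-0.525)² = 0.276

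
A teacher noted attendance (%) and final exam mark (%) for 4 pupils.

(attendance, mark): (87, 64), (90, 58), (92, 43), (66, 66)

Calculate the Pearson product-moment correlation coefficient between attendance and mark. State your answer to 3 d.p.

-0.657

n = 4, Σx = 335, Σy = 231, Σx² = 28489, Σy² = 13665, Σxy = 19100
nΣxy − ΣxΣy = 76400 − 77385 = -985
nΣx² − (Σx)² = 113956 − 112225 = 1731; nΣy² − (Σy)² = 54660 − 53361 = 1299
r = -985 / √(1731 × 1299) = -985 / 1499.5229 ≈ -0.657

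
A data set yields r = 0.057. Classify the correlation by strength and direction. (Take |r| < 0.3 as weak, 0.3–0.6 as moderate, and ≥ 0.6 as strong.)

r = 0.057 > 0 so the relationship is positive.
|r| = 0.057, which falls in the weak range.

weak positive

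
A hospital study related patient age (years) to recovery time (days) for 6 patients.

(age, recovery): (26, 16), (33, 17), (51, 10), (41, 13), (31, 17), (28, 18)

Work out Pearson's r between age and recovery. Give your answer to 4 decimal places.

n = 6, Σx = 210, Σy = 91, Σx² = 7792, Σy² = 1427, Σxy = 3051
nΣxy − ΣxΣy = 18306 − 19110 = -804
nΣx² − (Σx)² = 46752 − 44100 = 2652; nΣy² − (Σy)² = 8562 − 8281 = 281
r = -804 / √(2652 × 281) = -804 / 863.2566 ≈ -0.9314

-0.9314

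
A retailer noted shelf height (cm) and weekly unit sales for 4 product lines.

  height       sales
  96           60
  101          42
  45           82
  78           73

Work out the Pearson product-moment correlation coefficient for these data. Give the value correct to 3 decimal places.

-0.889

n = 4, Σx = 320, Σy = 257, Σx² = 27526, Σy² = 17417, Σxy = 19386
nΣxy − ΣxΣy = 77544 − 82240 = -4696
nΣx² − (Σx)² = 110104 − 102400 = 7704; nΣy² − (Σy)² = 69668 − 66049 = 3619
r = -4696 / √(7704 × 3619) = -4696 / 5280.2250 ≈ -0.889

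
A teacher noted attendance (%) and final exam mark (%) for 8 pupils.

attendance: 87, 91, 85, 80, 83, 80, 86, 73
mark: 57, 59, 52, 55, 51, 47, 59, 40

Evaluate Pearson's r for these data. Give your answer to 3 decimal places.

0.885

n = 8, Σx = 665, Σy = 420, Σx² = 55489, Σy² = 22350, Σxy = 35135
nΣxy − ΣxΣy = 281080 − 279300 = 1780
nΣx² − (Σx)² = 443912 − 442225 = 1687; nΣy² − (Σy)² = 178800 − 176400 = 2400
r = 1780 / √(1687 × 2400) = 1780 / 2012.1630 ≈ 0.885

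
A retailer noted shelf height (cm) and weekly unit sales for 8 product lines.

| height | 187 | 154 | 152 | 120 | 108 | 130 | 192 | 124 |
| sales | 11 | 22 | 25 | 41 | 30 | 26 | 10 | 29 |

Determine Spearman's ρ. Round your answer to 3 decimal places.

Rank height: 7, 6, 5, 2, 1, 4, 8, 3
Rank sales: 2, 3, 4, 8, 7, 5, 1, 6
d = rank(height) − rank(sales): 5, 3, 1, -6, -6, -1, 7, -3; Σd² = 166
ρ = 1 − 6Σd² / [n(n²−1)] = 1 − 6×166 / (8×63) = 1 − 996/504 ≈ -0.976

-0.976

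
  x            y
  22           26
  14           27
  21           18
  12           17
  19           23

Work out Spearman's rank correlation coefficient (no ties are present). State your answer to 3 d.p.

Rank x: 5, 2, 4, 1, 3
Rank y: 4, 5, 2, 1, 3
d = rank(x) − rank(y): 1, -3, 2, 0, 0; Σd² = 14
ρ = 1 − 6Σd² / [n(n²−1)] = 1 − 6×14 / (5×24) = 1 − 84/120 ≈ 0.300

0.300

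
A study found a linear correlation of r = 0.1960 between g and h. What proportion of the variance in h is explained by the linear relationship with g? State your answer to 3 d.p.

0.038

r² = (0.1960)² = 0.038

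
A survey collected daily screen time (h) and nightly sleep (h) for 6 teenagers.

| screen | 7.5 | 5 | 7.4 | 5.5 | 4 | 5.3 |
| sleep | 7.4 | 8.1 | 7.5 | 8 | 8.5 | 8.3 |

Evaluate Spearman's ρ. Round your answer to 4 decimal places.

-0.9429

Rank screen: 6, 2, 5, 4, 1, 3
Rank sleep: 1, 4, 2, 3, 6, 5
d = rank(screen) − rank(sleep): 5, -2, 3, 1, -5, -2; Σd² = 68
ρ = 1 − 6Σd² / [n(n²−1)] = 1 − 6×68 / (6×35) = 1 − 408/210 ≈ -0.9429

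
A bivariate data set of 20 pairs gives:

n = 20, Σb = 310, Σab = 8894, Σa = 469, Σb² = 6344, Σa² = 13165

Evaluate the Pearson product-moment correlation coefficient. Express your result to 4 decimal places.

r = (nΣab − ΣaΣb) / √[(nΣa² − (Σa)²)(nΣb² − (Σb)²)]
Numerator: 20×8894 − 469×310 = 32490
Denominator: √[(263300 − 219961)(126880 − 96100)] = √[43339 × 30780] = 36523.6146
r = 32490 / 36523.6146 ≈ 0.8896

0.8896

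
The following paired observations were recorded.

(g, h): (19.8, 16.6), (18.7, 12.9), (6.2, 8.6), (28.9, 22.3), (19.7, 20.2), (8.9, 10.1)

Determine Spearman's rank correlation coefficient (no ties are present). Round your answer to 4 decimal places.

0.9429

Rank g: 5, 3, 1, 6, 4, 2
Rank h: 4, 3, 1, 6, 5, 2
d = rank(g) − rank(h): 1, 0, 0, 0, -1, 0; Σd² = 2
ρ = 1 − 6Σd² / [n(n²−1)] = 1 − 6×2 / (6×35) = 1 − 12/210 ≈ 0.9429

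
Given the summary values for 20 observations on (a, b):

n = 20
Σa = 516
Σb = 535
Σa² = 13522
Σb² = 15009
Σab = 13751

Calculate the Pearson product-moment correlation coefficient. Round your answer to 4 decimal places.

-0.1361

r = (nΣab − ΣaΣb) / √[(nΣa² − (Σa)²)(nΣb² − (Σb)²)]
Numerator: 20×13751 − 516×535 = -1040
Denominator: √[(270440 − 266256)(300180 − 286225)] = √[4184 × 13955] = 7641.1858
r = -1040 / 7641.1858 ≈ -0.1361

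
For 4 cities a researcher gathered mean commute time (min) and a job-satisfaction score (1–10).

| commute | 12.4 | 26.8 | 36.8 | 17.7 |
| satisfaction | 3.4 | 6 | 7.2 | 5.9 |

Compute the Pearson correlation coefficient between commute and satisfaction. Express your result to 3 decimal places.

0.882

n = 4, Σx = 93.7, Σy = 22.5, Σx² = 2539.53, Σy² = 134.21, Σxy = 572.35
nΣxy − ΣxΣy = 2289.4 − 2108.25 = 181.15
nΣx² − (Σx)² = 10158.12 − 8779.69 = 1378.43; nΣy² − (Σy)² = 536.84 − 506.25 = 30.59
r = 181.15 / √(1378.43 × 30.59) = 181.15 / 205.3440 ≈ 0.882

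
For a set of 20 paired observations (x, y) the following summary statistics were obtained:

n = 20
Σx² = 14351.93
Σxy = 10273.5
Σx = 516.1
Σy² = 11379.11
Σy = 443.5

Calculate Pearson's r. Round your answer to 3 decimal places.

-0.927

r = (nΣxy − ΣxΣy) / √[(nΣx² − (Σx)²)(nΣy² − (Σy)²)]
Numerator: 20×10273.5 − 516.1×443.5 = -23420.35
Denominator: √[(287038.6 − 266359.21)(227582.2 − 196692.25)] = √[20679.39 × 30889.95] = 25274.2027
r = -23420.35 / 25274.2027 ≈ -0.927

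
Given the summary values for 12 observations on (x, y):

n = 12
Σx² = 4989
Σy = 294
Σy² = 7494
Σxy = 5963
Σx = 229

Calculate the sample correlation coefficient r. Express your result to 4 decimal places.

r = (nΣxy − ΣxΣy) / √[(nΣx² − (Σx)²)(nΣy² − (Σy)²)]
Numerator: 12×5963 − 229×294 = 4230
Denominator: √[(59868 − 52441)(89928 − 86436)] = √[7427 × 3492] = 5092.6500
r = 4230 / 5092.6500 ≈ 0.8306

0.8306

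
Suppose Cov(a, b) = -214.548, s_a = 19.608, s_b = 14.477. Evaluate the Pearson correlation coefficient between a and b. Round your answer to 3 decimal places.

-0.756

r = Cov(a,b) / (s_a · s_b) = -214.548 / (19.608 × 14.477)
  = -214.548 / 283.8650 ≈ -0.756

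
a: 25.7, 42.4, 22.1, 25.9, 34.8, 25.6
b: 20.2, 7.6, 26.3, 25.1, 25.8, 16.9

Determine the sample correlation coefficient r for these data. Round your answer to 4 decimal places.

n = 6, Σa = 176.5, Σb = 121.9, Σa² = 5483.87, Σb² = 2738.75, Σab = 3403.18
nΣab − ΣaΣb = 20419.08 − 21515.35 = -1096.27
nΣa² − (Σa)² = 32903.22 − 31152.25 = 1750.97; nΣb² − (Σb)² = 16432.5 − 14859.61 = 1572.89
r = -1096.27 / √(1750.97 × 1572.89) = -1096.27 / 1659.5431 ≈ -0.6606

-0.6606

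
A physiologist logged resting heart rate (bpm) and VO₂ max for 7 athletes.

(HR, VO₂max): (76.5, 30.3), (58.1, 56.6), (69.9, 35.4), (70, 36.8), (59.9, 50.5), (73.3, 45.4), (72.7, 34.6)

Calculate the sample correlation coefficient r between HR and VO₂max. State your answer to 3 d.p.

-0.869

n = 7, Σx = 480.4, Σy = 289.6, Σx² = 33260.06, Σy² = 12537.62, Σxy = 19525.06
nΣxy − ΣxΣy = 136675.42 − 139123.84 = -2448.42
nΣx² − (Σx)² = 232820.42 − 230784.16 = 2036.26; nΣy² − (Σy)² = 87763.34 − 83868.16 = 3895.18
r = -2448.42 / √(2036.26 × 3895.18) = -2448.42 / 2816.3095 ≈ -0.869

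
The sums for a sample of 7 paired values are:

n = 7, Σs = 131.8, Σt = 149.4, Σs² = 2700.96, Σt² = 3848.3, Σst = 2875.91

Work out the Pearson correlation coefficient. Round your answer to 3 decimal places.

0.165

r = (nΣst − ΣsΣt) / √[(nΣs² − (Σs)²)(nΣt² − (Σt)²)]
Numerator: 7×2875.91 − 131.8×149.4 = 440.45
Denominator: √[(18906.72 − 17371.24)(26938.1 − 22320.36)] = √[1535.48 × 4617.74] = 2662.7894
r = 440.45 / 2662.7894 ≈ 0.165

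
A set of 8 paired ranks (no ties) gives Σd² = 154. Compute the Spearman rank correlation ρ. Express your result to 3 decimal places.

-0.833

ρ = 1 − 6Σd² / [n(n²−1)] = 1 − 6×154 / (8×63)
  = 1 − 924/504 = 1 − 1.8333 ≈ -0.833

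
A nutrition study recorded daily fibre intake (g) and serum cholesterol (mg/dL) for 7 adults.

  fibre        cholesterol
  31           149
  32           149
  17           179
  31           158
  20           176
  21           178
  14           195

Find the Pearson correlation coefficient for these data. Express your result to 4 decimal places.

n = 7, Σx = 166, Σy = 1184, Σx² = 4272, Σy² = 202092, Σxy = 27316
nΣxy − ΣxΣy = 191212 − 196544 = -5332
nΣx² − (Σx)² = 29904 − 27556 = 2348; nΣy² − (Σy)² = 1414644 − 1401856 = 12788
r = -5332 / √(2348 × 12788) = -5332 / 5479.6190 ≈ -0.9731

-0.9731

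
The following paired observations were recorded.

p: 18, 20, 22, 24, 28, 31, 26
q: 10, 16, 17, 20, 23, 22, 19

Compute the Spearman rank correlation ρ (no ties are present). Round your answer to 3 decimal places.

0.929

Rank p: 1, 2, 3, 4, 6, 7, 5
Rank q: 1, 2, 3, 5, 7, 6, 4
d = rank(p) − rank(q): 0, 0, 0, -1, -1, 1, 1; Σd² = 4
ρ = 1 − 6Σd² / [n(n²−1)] = 1 − 6×4 / (7×48) = 1 − 24/336 ≈ 0.929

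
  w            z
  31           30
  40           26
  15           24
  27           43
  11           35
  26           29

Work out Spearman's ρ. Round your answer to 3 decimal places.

-0.086

Rank w: 5, 6, 2, 4, 1, 3
Rank z: 4, 2, 1, 6, 5, 3
d = rank(w) − rank(z): 1, 4, 1, -2, -4, 0; Σd² = 38
ρ = 1 − 6Σd² / [n(n²−1)] = 1 − 6×38 / (6×35) = 1 − 228/210 ≈ -0.086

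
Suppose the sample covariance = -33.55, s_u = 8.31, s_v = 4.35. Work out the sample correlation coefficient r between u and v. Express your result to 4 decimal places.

-0.9281

r = Cov(u,v) / (s_u · s_v) = -33.55 / (8.31 × 4.35)
  = -33.55 / 36.1485 ≈ -0.9281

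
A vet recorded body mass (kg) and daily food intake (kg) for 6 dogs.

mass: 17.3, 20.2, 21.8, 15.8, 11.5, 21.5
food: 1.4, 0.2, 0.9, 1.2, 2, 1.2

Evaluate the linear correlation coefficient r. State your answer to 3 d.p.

-0.736

n = 6, Σx = 108.1, Σy = 6.9, Σx² = 2026.71, Σy² = 9.69, Σxy = 115.64
nΣxy − ΣxΣy = 693.84 − 745.89 = -52.05
nΣx² − (Σx)² = 12160.26 − 11685.61 = 474.65; nΣy² − (Σy)² = 58.14 − 47.61 = 10.53
r = -52.05 / √(474.65 × 10.53) = -52.05 / 70.6970 ≈ -0.736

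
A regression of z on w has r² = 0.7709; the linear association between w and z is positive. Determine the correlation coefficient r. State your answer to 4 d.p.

0.8780

|r| = √0.7709 = 0.8780
The association is positive, so r = 0.8780.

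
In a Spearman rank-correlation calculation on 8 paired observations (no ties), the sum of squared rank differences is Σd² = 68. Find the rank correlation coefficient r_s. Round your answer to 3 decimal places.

ρ = 1 − 6Σd² / [n(n²−1)] = 1 − 6×68 / (8×63)
  = 1 − 408/504 = 1 − 0.8095 ≈ 0.190

0.190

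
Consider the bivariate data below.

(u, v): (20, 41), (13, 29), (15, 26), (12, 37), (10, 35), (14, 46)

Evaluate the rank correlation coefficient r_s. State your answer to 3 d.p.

Rank u: 6, 3, 5, 2, 1, 4
Rank v: 5, 2, 1, 4, 3, 6
d = rank(u) − rank(v): 1, 1, 4, -2, -2, -2; Σd² = 30
ρ = 1 − 6Σd² / [n(n²−1)] = 1 − 6×30 / (6×35) = 1 − 180/210 ≈ 0.143

0.143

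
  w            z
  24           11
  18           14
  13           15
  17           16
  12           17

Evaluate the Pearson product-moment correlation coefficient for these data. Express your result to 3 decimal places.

-0.898

n = 5, Σw = 84, Σz = 73, Σw² = 1502, Σz² = 1087, Σwz = 1187
nΣwz − ΣwΣz = 5935 − 6132 = -197
nΣw² − (Σw)² = 7510 − 7056 = 454; nΣz² − (Σz)² = 5435 − 5329 = 106
r = -197 / √(454 × 106) = -197 / 219.3718 ≈ -0.898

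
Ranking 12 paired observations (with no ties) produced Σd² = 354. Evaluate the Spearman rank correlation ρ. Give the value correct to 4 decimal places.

ρ = 1 − 6Σd² / [n(n²−1)] = 1 − 6×354 / (12×143)
  = 1 − 2124/1716 = 1 − 1.23776 ≈ -0.2378

-0.2378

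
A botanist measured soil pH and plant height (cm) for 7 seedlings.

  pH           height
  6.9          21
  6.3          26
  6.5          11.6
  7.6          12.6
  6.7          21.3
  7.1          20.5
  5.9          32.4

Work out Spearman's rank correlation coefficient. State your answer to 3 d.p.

-0.643

Rank pH: 5, 2, 3, 7, 4, 6, 1
Rank height: 4, 6, 1, 2, 5, 3, 7
d = rank(pH) − rank(height): 1, -4, 2, 5, -1, 3, -6; Σd² = 92
ρ = 1 − 6Σd² / [n(n²−1)] = 1 − 6×92 / (7×48) = 1 − 552/336 ≈ -0.643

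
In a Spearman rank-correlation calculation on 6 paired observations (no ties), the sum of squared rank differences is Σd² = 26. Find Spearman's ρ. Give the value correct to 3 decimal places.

ρ = 1 − 6Σd² / [n(n²−1)] = 1 − 6×26 / (6×35)
  = 1 − 156/210 = 1 − 0.7429 ≈ 0.257

0.257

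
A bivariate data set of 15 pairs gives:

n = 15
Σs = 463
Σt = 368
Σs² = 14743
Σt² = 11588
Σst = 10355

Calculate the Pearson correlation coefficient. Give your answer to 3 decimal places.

r = (nΣst − ΣsΣt) / √[(nΣs² − (Σs)²)(nΣt² − (Σt)²)]
Numerator: 15×10355 − 463×368 = -15059
Denominator: √[(221145 − 214369)(173820 − 135424)] = √[6776 × 38396] = 16129.8263
r = -15059 / 16129.8263 ≈ -0.934

-0.934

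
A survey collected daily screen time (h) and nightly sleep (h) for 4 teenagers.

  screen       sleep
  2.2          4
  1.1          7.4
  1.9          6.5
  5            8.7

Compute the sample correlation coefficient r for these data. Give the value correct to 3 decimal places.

n = 4, Σx = 10.2, Σy = 26.6, Σx² = 34.66, Σy² = 188.7, Σxy = 72.79
nΣxy − ΣxΣy = 291.16 − 271.32 = 19.84
nΣx² − (Σx)² = 138.64 − 104.04 = 34.6; nΣy² − (Σy)² = 754.8 − 707.56 = 47.24
r = 19.84 / √(34.6 × 47.24) = 19.84 / 40.4290 ≈ 0.491

0.491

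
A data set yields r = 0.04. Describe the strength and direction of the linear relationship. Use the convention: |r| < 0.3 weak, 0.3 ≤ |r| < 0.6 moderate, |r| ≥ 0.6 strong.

weak positive

r = 0.04 > 0 so the relationship is positive.
|r| = 0.04, which falls in the weak range.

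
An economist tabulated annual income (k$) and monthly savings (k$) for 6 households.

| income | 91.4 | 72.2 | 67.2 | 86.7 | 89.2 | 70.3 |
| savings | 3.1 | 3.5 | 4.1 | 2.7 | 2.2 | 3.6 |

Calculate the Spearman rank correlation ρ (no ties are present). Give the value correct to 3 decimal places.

Rank income: 6, 3, 1, 4, 5, 2
Rank savings: 3, 4, 6, 2, 1, 5
d = rank(income) − rank(savings): 3, -1, -5, 2, 4, -3; Σd² = 64
ρ = 1 − 6Σd² / [n(n²−1)] = 1 − 6×64 / (6×35) = 1 − 384/210 ≈ -0.829

-0.829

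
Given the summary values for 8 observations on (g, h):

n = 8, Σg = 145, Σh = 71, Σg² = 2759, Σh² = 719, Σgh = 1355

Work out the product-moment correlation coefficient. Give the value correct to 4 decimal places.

r = (nΣgh − ΣgΣh) / √[(nΣg² − (Σg)²)(nΣh² − (Σh)²)]
Numerator: 8×1355 − 145×71 = 545
Denominator: √[(22072 − 21025)(5752 − 5041)] = √[1047 × 711] = 862.7960
r = 545 / 862.7960 ≈ 0.6317

0.6317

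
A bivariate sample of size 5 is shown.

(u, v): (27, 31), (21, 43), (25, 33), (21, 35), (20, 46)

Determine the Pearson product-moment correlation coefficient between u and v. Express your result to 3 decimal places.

n = 5, Σu = 114, Σv = 188, Σu² = 2636, Σv² = 7240, Σuv = 4220
nΣuv − ΣuΣv = 21100 − 21432 = -332
nΣu² − (Σu)² = 13180 − 12996 = 184; nΣv² − (Σv)² = 36200 − 35344 = 856
r = -332 / √(184 × 856) = -332 / 396.8677 ≈ -0.837

-0.837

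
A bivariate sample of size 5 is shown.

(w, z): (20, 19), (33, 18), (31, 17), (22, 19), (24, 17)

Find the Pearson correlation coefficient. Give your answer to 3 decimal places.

n = 5, Σw = 130, Σz = 90, Σw² = 3510, Σz² = 1624, Σwz = 2327
nΣwz − ΣwΣz = 11635 − 11700 = -65
nΣw² − (Σw)² = 17550 − 16900 = 650; nΣz² − (Σz)² = 8120 − 8100 = 20
r = -65 / √(650 × 20) = -65 / 114.0175 ≈ -0.570

-0.570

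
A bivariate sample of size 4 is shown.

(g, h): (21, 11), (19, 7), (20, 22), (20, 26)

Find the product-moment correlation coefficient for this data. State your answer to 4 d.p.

n = 4, Σg = 80, Σh = 66, Σg² = 1602, Σh² = 1330, Σgh = 1324
nΣgh − ΣgΣh = 5296 − 5280 = 16
nΣg² − (Σg)² = 6408 − 6400 = 8; nΣh² − (Σh)² = 5320 − 4356 = 964
r = 16 / √(8 × 964) = 16 / 87.8180 ≈ 0.1822

0.1822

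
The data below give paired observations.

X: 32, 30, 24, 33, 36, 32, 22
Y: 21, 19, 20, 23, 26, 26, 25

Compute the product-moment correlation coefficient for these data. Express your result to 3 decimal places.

n = 7, ΣX = 209, ΣY = 160, ΣX² = 6393, ΣY² = 3708, ΣXY = 4799
nΣXY − ΣXΣY = 33593 − 33440 = 153
nΣX² − (ΣX)² = 44751 − 43681 = 1070; nΣY² − (ΣY)² = 25956 − 25600 = 356
r = 153 / √(1070 × 356) = 153 / 617.1872 ≈ 0.248

0.248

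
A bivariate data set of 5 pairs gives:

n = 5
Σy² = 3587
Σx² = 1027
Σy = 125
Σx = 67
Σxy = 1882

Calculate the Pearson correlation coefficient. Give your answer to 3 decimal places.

0.847

r = (nΣxy − ΣxΣy) / √[(nΣx² − (Σx)²)(nΣy² − (Σy)²)]
Numerator: 5×1882 − 67×125 = 1035
Denominator: √[(5135 − 4489)(17935 − 15625)] = √[646 × 2310] = 1221.5809
r = 1035 / 1221.5809 ≈ 0.847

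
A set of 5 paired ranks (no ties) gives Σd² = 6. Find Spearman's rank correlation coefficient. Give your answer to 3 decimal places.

ρ = 1 − 6Σd² / [n(n²−1)] = 1 − 6×6 / (5×24)
  = 1 − 36/120 = 1 − 0.3000 ≈ 0.700

0.700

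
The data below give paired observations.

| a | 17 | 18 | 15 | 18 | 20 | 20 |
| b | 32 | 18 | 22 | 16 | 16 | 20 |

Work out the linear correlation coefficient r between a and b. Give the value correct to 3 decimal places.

-0.455

n = 6, Σa = 108, Σb = 124, Σa² = 1962, Σb² = 2744, Σab = 2206
nΣab − ΣaΣb = 13236 − 13392 = -156
nΣa² − (Σa)² = 11772 − 11664 = 108; nΣb² − (Σb)² = 16464 − 15376 = 1088
r = -156 / √(108 × 1088) = -156 / 342.7886 ≈ -0.455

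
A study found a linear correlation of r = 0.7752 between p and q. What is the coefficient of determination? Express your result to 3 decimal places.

r² = (0.7752)² = 0.601

0.601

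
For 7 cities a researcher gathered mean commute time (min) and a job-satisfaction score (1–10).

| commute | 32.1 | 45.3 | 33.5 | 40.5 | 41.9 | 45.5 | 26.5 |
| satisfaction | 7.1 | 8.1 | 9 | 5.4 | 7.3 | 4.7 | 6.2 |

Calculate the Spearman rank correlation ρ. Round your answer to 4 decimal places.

Rank commute: 2, 6, 3, 4, 5, 7, 1
Rank satisfaction: 4, 6, 7, 2, 5, 1, 3
d = rank(commute) − rank(satisfaction): -2, 0, -4, 2, 0, 6, -2; Σd² = 64
ρ = 1 − 6Σd² / [n(n²−1)] = 1 − 6×64 / (7×48) = 1 − 384/336 ≈ -0.1429

-0.1429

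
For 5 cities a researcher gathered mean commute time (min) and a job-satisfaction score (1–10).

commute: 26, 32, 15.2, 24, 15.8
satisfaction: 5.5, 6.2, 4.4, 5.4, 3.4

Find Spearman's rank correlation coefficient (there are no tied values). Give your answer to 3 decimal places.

Rank commute: 4, 5, 1, 3, 2
Rank satisfaction: 4, 5, 2, 3, 1
d = rank(commute) − rank(satisfaction): 0, 0, -1, 0, 1; Σd² = 2
ρ = 1 − 6Σd² / [n(n²−1)] = 1 − 6×2 / (5×24) = 1 − 12/120 ≈ 0.900

0.900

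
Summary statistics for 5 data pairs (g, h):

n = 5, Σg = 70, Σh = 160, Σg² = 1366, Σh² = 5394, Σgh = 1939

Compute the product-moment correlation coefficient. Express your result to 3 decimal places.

-0.926

r = (nΣgh − ΣgΣh) / √[(nΣg² − (Σg)²)(nΣh² − (Σh)²)]
Numerator: 5×1939 − 70×160 = -1505
Denominator: √[(6830 − 4900)(26970 − 25600)] = √[1930 × 1370] = 1626.0689
r = -1505 / 1626.0689 ≈ -0.926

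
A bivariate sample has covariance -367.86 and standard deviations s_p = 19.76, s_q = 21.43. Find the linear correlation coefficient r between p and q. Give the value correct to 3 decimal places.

r = Cov(p,q) / (s_p · s_q) = -367.86 / (19.76 × 21.43)
  = -367.86 / 423.4568 ≈ -0.869

-0.869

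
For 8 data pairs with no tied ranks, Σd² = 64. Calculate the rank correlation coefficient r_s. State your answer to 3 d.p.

0.238

ρ = 1 − 6Σd² / [n(n²−1)] = 1 − 6×64 / (8×63)
  = 1 − 384/504 = 1 − 0.7619 ≈ 0.238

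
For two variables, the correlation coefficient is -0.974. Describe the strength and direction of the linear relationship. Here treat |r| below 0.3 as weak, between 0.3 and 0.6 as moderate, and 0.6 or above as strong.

r = -0.974 < 0 so the relationship is negative.
|r| = 0.974, which falls in the strong range.

strong negative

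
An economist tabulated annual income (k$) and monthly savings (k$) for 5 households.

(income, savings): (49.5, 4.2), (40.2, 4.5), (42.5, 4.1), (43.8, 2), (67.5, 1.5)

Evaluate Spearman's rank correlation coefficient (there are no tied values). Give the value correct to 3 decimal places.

-0.700

Rank income: 4, 1, 2, 3, 5
Rank savings: 4, 5, 3, 2, 1
d = rank(income) − rank(savings): 0, -4, -1, 1, 4; Σd² = 34
ρ = 1 − 6Σd² / [n(n²−1)] = 1 − 6×34 / (5×24) = 1 − 204/120 ≈ -0.700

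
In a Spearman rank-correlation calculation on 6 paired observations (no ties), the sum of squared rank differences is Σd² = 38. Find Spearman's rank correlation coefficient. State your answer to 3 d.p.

ρ = 1 − 6Σd² / [n(n²−1)] = 1 − 6×38 / (6×35)
  = 1 − 228/210 = 1 − 1.0857 ≈ -0.086

-0.086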